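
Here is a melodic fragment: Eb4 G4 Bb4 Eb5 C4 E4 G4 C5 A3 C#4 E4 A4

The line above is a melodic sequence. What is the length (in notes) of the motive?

12 notes total. Splitting into 3 groups of 4:
Eb4 G4 Bb4 Eb5 | C4 E4 G4 C5 | A3 C#4 E4 A4
Every group is a transposition down a 3rd of the one before; no shorter unit works.

4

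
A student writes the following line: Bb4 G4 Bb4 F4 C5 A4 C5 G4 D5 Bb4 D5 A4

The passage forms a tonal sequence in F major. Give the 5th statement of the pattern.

F5 D5 F5 C5

The 4-note cells begin on Bb4, C5, D5 — each up a 2nd from the last.
Carrying on: E5 → F5.
So cell 5 is F5 D5 F5 C5.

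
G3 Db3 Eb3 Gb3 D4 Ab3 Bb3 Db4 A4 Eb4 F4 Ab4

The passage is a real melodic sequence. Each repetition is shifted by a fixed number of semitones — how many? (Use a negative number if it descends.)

7

Taking 4-note groups, the heads are G3, D4, A4: the pattern moves up a 5th.
Counting half-steps from G3 to D4: 7.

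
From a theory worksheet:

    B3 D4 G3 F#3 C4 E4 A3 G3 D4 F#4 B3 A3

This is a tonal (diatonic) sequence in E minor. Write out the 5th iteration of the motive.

F#4 A4 D4 C4

Unit = 4 notes; the statements start on B3, C4, D4, moving up a 2nd each time.
Continuing the starts: E4 → F#4.
Statement 5 starts on F#4 and keeps the same diatonic contour: F#4 A4 D4 C4.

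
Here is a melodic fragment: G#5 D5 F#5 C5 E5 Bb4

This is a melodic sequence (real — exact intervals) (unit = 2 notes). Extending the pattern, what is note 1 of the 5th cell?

C5

With 2-note cells, note 1 of each statement runs G#5, F#5, E5.
Extending down a 2nd: D5 → C5.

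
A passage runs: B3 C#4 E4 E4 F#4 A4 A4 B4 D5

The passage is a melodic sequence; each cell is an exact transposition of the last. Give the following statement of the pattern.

D5 E5 G5

Taking 3-note groups, the heads are B3, E4, A4: the pattern moves up a 4th.
From D5 the exact shape gives D5 E5 G5.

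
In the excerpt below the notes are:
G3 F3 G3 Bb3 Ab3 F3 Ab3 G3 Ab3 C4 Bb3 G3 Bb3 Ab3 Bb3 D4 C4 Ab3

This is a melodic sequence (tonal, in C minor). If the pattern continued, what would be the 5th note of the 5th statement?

With 6-note cells, note 5 of each statement runs Ab3, Bb3, C4.
Extending up a 2nd: D4 → Eb4.

Eb4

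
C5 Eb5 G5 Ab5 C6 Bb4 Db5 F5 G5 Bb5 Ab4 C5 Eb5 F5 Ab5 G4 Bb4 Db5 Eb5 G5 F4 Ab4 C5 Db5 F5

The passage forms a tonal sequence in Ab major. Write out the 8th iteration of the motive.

With a 5-note motive the entries are C5, Bb4, Ab4, G4, F4, each down a 2nd from the previous.
Carrying on: Eb4 → Db4 → C4.
Statement 8 starts on C4 and keeps the same diatonic contour: C4 Eb4 G4 Ab4 C5.

C4 Eb4 G4 Ab4 C5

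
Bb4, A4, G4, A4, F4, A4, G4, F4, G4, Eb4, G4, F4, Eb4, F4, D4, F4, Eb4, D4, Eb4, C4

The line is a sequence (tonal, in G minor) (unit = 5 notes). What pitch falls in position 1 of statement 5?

With 5-note cells, note 1 of each statement runs Bb4, A4, G4, F4.
From F4, down a 2nd gives Eb4.

Eb4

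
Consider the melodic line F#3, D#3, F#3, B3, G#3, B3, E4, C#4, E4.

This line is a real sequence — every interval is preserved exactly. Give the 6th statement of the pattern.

G5 E5 G5

Taking 3-note groups, the heads are F#3, B3, E4: the pattern moves up a 4th.
Extending up a 4th: A4 → D5 → G5.
Statement 6 starts on G5 and keeps the same exact contour: G5 E5 G5.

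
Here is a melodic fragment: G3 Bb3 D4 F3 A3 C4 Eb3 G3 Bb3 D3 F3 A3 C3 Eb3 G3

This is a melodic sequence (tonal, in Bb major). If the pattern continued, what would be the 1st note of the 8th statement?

G2

The unit is 3 notes. Position-1 pitches of the 5 shown cells: G3, F3, Eb3, D3, C3.
Carrying that down a 2nd forward: Bb2 → A2 → G2.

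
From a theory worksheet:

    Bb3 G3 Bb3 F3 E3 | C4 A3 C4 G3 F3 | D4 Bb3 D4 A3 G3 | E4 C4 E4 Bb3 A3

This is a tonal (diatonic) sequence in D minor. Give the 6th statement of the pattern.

Unit = 5 notes; the statements start on Bb3, C4, D4, E4, moving up a 2nd each time.
Continuing the starts: F4 → G4.
From G4 the diatonic shape gives G4 E4 G4 D4 C4.

G4 E4 G4 D4 C4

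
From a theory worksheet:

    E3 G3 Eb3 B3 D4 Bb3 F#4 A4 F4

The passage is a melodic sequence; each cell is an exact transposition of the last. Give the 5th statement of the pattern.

Taking 3-note groups, the heads are E3, B3, F#4: the pattern moves up a 5th.
Extending up a 5th: C#5 → G#5.
Statement 5 starts on G#5 and keeps the same exact contour: G#5 B5 G5.

G#5 B5 G5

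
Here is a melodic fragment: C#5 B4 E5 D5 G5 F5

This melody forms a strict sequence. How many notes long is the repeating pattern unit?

2

6 notes total. Splitting into 3 groups of 2:
C#5 B4 | E5 D5 | G5 F5
Every group is a transposition up a 3rd of the one before; no shorter unit works.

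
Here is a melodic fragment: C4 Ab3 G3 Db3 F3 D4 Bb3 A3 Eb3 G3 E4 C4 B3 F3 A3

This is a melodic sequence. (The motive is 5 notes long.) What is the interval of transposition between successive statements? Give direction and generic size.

up a 2nd

With a 5-note motive the entries are C4, D4, E4, each up a 2nd from the previous.
From C4 to D4: up a 2nd.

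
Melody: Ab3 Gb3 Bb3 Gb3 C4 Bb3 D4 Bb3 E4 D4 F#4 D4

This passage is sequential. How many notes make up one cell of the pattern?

There are 12 notes; a 4-note unit gives 3 cells:
Ab3 Gb3 Bb3 Gb3 | C4 Bb3 D4 Bb3 | E4 D4 F#4 D4
That's a consistent up a 3rd shift per cell, and no other grouping gives one.

4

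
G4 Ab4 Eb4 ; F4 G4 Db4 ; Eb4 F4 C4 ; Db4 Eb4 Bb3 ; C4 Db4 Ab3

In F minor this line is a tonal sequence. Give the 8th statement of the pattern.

G3 Ab3 Eb3

Taking 3-note groups, the heads are G4, F4, Eb4, Db4, C4: the pattern moves down a 2nd.
Carrying on: Bb3 → Ab3 → G3.
Statement 8 starts on G3 and keeps the same diatonic contour: G3 Ab3 Eb3.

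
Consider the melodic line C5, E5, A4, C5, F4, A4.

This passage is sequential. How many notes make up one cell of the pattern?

2

There are 6 notes; a 2-note unit gives 3 cells:
C5 E5 | A4 C5 | F4 A4
That's a consistent down a 3rd shift per cell, and no other grouping gives one.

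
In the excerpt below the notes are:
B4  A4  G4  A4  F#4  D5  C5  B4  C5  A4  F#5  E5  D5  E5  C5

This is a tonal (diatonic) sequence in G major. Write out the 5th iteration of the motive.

Taking 5-note groups, the heads are B4, D5, F#5: the pattern moves up a 3rd.
Continuing the starts: A5 → C6.
Statement 5 starts on C6 and keeps the same diatonic contour: C6 B5 A5 B5 G5.

C6 B5 A5 B5 G5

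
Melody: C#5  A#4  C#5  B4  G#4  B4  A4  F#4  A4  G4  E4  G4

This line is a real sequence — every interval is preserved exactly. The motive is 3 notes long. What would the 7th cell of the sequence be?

Db4 Bb3 Db4

Unit = 3 notes; the statements start on C#5, B4, A4, G4, moving down a 2nd each time.
Continuing the starts: F4 → Eb4 → Db4.
From Db4 the exact shape gives Db4 Bb3 Db4.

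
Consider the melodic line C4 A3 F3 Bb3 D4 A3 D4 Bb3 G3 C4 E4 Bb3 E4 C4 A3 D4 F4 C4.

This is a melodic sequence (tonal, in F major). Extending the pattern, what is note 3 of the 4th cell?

Bb3

Grouping in 6s, the 3rd note of each cell is F3, G3, A3.
From A3, up a 2nd gives Bb3.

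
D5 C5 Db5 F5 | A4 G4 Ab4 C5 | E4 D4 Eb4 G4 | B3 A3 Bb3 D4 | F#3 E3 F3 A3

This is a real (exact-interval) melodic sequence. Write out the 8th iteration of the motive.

Unit = 4 notes; the statements start on D5, A4, E4, B3, F#3, moving down a 4th each time.
Continuing the starts: C#3 → G#2 → D#2.
From D#2 the exact shape gives D#2 C#2 D2 F#2.

D#2 C#2 D2 F#2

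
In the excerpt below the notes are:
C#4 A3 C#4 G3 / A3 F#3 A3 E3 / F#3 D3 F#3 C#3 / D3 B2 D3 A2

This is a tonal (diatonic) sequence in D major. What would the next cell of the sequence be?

B2 G2 B2 F#2

Unit = 4 notes; the statements start on C#4, A3, F#3, D3, moving down a 3rd each time.
So cell 5 is B2 G2 B2 F#2.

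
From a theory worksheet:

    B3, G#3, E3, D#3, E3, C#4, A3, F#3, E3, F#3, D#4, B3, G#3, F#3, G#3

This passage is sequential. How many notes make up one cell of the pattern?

5

15 notes total. Splitting into 3 groups of 5:
B3 G#3 E3 D#3 E3 | C#4 A3 F#3 E3 F#3 | D#4 B3 G#3 F#3 G#3
Every group is a transposition up a 2nd of the one before; no shorter unit works.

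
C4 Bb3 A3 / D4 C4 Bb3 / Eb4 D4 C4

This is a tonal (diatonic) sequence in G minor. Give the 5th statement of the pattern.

G4 F4 Eb4

The 3-note cells begin on C4, D4, Eb4 — each up a 2nd from the last.
Carrying on: F4 → G4.
So cell 5 is G4 F4 Eb4.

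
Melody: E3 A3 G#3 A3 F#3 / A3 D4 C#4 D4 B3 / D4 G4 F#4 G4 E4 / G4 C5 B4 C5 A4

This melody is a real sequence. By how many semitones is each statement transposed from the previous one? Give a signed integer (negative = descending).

Taking 5-note groups, the heads are E3, A3, D4, G4: the pattern moves up a 4th.
E3 to A3 spans +5 semitones.

5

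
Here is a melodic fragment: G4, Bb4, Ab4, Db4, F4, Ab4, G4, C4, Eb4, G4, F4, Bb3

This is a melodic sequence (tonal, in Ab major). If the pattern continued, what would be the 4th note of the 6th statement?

The unit is 4 notes. Position-4 pitches of the 3 shown cells: Db4, C4, Bb3.
Each moves down a 2nd. Continuing: Ab3 → G3 → F3.

F3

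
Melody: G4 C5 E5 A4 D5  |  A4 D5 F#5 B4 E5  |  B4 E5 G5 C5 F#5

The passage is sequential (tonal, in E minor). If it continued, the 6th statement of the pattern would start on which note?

Taking 5-note groups, the heads are G4, A4, B4: the pattern moves up a 2nd.
Extending the heads up a 2nd: C5 → D5 → E5.

E5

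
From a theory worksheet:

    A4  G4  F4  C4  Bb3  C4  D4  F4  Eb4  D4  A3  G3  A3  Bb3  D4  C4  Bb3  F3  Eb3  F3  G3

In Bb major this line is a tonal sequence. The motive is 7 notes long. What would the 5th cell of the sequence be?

G3 F3 Eb3 Bb2 A2 Bb2 C3

Unit = 7 notes; the statements start on A4, F4, D4, moving down a 3rd each time.
Continuing the starts: Bb3 → G3.
Statement 5 starts on G3 and keeps the same diatonic contour: G3 F3 Eb3 Bb2 A2 Bb2 C3.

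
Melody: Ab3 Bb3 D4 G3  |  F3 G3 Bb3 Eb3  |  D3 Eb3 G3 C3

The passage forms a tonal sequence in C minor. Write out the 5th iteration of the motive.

With a 4-note motive the entries are Ab3, F3, D3, each down a 3rd from the previous.
Carrying on: Bb2 → G2.
So cell 5 is G2 Ab2 C3 F2.

G2 Ab2 C3 F2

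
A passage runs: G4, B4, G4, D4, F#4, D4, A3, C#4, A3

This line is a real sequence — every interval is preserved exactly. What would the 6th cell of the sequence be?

F#2 A#2 F#2

Unit = 3 notes; the statements start on G4, D4, A3, moving down a 4th each time.
Continuing the starts: E3 → B2 → F#2.
From F#2 the exact shape gives F#2 A#2 F#2.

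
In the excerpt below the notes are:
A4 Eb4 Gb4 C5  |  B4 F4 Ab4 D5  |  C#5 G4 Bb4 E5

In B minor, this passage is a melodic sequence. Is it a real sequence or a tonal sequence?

real

Each cell has the same semitone pattern (-6, 3, 6) — intervals are preserved exactly.
And Eb4 lies outside B minor, so the sequence is real rather than tonal.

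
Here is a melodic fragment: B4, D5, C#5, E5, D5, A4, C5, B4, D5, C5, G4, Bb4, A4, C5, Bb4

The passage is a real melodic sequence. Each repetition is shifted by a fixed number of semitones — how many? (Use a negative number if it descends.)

-2

Unit = 5 notes; the statements start on B4, A4, G4, moving down a 2nd each time.
B4→A4 is 69 − 71 = -2 semitones.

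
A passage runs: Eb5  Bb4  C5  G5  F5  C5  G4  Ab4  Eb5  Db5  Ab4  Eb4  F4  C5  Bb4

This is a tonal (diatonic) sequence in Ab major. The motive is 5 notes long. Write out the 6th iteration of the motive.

Bb3 F3 G3 Db4 C4

Unit = 5 notes; the statements start on Eb5, C5, Ab4, moving down a 3rd each time.
Carrying on: F4 → Db4 → Bb3.
From Bb3 the diatonic shape gives Bb3 F3 G3 Db4 C4.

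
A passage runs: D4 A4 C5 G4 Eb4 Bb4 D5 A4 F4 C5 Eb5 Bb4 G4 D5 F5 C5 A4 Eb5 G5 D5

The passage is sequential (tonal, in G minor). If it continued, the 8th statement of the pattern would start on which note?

D5

The 4-note cells begin on D4, Eb4, F4, G4, A4 — each up a 2nd from the last.
Extending the heads up a 2nd: Bb4 → C5 → D5.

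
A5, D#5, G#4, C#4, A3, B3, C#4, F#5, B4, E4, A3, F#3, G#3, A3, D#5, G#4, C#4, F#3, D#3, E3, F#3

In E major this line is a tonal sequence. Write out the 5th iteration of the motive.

G#4 C#4 F#3 B2 G#2 A2 B2

Taking 7-note groups, the heads are A5, F#5, D#5: the pattern moves down a 3rd.
Carrying on: B4 → G#4.
So cell 5 is G#4 C#4 F#3 B2 G#2 A2 B2.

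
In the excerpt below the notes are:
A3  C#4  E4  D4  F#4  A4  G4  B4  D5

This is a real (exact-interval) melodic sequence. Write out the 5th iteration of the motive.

F5 A5 C6

Taking 3-note groups, the heads are A3, D4, G4: the pattern moves up a 4th.
Carrying on: C5 → F5.
So cell 5 is F5 A5 C6.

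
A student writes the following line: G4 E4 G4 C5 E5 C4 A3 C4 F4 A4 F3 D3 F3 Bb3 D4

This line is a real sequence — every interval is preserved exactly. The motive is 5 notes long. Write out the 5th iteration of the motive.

Eb2 C2 Eb2 Ab2 C3

With a 5-note motive the entries are G4, C4, F3, each down a 5th from the previous.
Extending down a 5th: Bb2 → Eb2.
From Eb2 the exact shape gives Eb2 C2 Eb2 Ab2 C3.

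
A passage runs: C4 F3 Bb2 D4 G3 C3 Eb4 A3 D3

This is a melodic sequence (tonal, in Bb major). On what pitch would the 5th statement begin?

G4

The 3-note cells begin on C4, D4, Eb4 — each up a 2nd from the last.
Continuing: F4 → G4. Statement 5 starts on G4.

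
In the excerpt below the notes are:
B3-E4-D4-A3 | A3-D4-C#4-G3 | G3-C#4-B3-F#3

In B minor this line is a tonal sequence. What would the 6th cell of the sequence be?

Unit = 4 notes; the statements start on B3, A3, G3, moving down a 2nd each time.
Carrying on: F#3 → E3 → D3.
From D3 the diatonic shape gives D3 G3 F#3 C#3.

D3 G3 F#3 C#3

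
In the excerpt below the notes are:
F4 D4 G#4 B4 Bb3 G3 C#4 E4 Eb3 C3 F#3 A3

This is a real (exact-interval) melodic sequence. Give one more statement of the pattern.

Unit = 4 notes; the statements start on F4, Bb3, Eb3, moving down a 5th each time.
From Ab2 the exact shape gives Ab2 F2 B2 D3.

Ab2 F2 B2 D3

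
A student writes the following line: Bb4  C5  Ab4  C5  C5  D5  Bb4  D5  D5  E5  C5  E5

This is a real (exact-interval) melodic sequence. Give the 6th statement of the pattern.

G#5 A#5 F#5 A#5

With a 4-note motive the entries are Bb4, C5, D5, each up a 2nd from the previous.
Continuing the starts: E5 → F#5 → G#5.
From G#5 the exact shape gives G#5 A#5 F#5 A#5.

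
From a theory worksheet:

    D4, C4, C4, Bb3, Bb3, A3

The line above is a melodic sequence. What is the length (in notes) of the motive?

2

There are 6 notes; a 2-note unit gives 3 cells:
D4 C4 | C4 Bb3 | Bb3 A3
Each cell is the previous one down a 2nd — so the unit is 2 notes.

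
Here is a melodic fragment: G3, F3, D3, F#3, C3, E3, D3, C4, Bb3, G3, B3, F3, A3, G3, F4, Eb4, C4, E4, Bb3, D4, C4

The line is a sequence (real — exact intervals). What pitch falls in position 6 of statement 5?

C5

With 7-note cells, note 6 of each statement runs E3, A3, D4.
Extending up a 4th: G4 → C5.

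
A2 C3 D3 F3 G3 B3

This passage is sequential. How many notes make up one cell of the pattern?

Try groups of 2 (3 cells in 6 notes):
A2 C3 | D3 F3 | G3 B3
That's a consistent up a 4th shift per cell, and no other grouping gives one.

2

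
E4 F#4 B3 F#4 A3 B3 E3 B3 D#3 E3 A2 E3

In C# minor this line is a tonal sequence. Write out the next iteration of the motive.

G#2 A2 D#2 A2

Unit = 4 notes; the statements start on E4, A3, D#3, moving down a 5th each time.
From G#2 the diatonic shape gives G#2 A2 D#2 A2.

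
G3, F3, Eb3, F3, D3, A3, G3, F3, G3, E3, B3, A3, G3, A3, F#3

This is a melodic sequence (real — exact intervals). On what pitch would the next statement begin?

Unit = 5 notes; the statements start on G3, A3, B3, moving up a 2nd each time.
The next head, up a 2nd from B3, is C#4.

C#4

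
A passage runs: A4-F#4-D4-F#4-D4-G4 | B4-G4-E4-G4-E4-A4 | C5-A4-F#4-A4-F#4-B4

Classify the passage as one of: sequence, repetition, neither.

Each 6-note cell is the previous one transposed up a 2nd.

sequence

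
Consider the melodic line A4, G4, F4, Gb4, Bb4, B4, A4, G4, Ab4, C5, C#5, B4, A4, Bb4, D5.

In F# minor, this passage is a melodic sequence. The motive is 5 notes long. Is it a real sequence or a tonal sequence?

real

Each cell has the same semitone pattern (-2, -2, 1, 4) — intervals are preserved exactly.
And G4 lies outside F# minor, so the sequence is real rather than tonal.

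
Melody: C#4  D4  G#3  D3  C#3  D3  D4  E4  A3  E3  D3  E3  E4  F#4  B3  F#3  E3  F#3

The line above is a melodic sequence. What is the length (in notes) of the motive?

There are 18 notes; a 6-note unit gives 3 cells:
C#4 D4 G#3 D3 C#3 D3 | D4 E4 A3 E3 D3 E3 | E4 F#4 B3 F#3 E3 F#3
Every group is a transposition up a 2nd of the one before; no shorter unit works.

6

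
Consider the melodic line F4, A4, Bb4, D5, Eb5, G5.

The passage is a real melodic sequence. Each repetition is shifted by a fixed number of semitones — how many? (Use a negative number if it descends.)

Taking 2-note groups, the heads are F4, Bb4, Eb5: the pattern moves up a 4th.
F4→Bb4 is 70 − 65 = 5 semitones.

5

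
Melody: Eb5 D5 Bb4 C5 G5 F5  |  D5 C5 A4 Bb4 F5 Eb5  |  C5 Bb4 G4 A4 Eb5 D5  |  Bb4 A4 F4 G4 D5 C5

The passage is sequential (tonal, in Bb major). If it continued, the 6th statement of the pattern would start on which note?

Unit = 6 notes; the statements start on Eb5, D5, C5, Bb4, moving down a 2nd each time.
Continuing: A4 → G4. Statement 6 starts on G4.

G4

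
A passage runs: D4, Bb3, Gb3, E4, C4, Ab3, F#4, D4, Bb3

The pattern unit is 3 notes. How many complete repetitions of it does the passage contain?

9 notes in groups of 3 gives 9/3 = 3 statements.
Starts: D4, E4, F#4 — each up a 2nd.

3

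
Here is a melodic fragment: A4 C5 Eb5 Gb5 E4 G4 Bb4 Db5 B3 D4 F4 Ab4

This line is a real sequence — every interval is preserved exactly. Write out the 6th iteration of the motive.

The 4-note cells begin on A4, E4, B3 — each down a 4th from the last.
Extending down a 4th: F#3 → C#3 → G#2.
So cell 6 is G#2 B2 D3 F3.

G#2 B2 D3 F3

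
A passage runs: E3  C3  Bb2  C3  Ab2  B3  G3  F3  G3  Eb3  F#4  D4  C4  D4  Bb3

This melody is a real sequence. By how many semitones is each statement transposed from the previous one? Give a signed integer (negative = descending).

7

Unit = 5 notes; the statements start on E3, B3, F#4, moving up a 5th each time.
Counting half-steps from E3 to B3: 7.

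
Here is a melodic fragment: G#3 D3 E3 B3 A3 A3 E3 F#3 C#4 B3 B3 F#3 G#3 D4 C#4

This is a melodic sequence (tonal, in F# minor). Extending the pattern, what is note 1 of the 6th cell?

E4

With 5-note cells, note 1 of each statement runs G#3, A3, B3.
Each moves up a 2nd. Continuing: C#4 → D4 → E4.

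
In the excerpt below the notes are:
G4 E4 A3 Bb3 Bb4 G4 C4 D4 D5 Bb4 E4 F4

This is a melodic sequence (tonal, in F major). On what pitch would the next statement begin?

The 4-note cells begin on G4, Bb4, D5 — each up a 3rd from the last.
The next head, up a 3rd from D5, is F5.

F5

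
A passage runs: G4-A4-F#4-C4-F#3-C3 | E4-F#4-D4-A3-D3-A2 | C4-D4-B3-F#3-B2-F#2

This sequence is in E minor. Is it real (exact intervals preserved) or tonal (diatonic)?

tonal

Every note is diatonic to E minor.
Cell 1 has -3 semitones from note 2 to 3, but cell 2 has -4 — the interval quality changes while the contour stays the same, which is the hallmark of a tonal sequence.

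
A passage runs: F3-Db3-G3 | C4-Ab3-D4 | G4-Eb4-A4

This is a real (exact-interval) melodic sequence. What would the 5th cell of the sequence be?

Unit = 3 notes; the statements start on F3, C4, G4, moving up a 5th each time.
Continuing the starts: D5 → A5.
From A5 the exact shape gives A5 F5 B5.

A5 F5 B5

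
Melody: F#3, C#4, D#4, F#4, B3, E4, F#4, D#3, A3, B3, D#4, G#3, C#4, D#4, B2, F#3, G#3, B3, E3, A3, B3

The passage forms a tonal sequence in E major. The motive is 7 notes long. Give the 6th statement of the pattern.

C#2 G#2 A2 C#3 F#2 B2 C#3

Unit = 7 notes; the statements start on F#3, D#3, B2, moving down a 3rd each time.
Extending down a 3rd: G#2 → E2 → C#2.
So cell 6 is C#2 G#2 A2 C#3 F#2 B2 C#3.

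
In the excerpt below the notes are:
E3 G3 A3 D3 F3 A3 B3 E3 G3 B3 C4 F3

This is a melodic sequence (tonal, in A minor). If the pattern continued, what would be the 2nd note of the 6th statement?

E4

The unit is 4 notes. Position-2 pitches of the 3 shown cells: G3, A3, B3.
Each moves up a 2nd. Continuing: C4 → D4 → E4.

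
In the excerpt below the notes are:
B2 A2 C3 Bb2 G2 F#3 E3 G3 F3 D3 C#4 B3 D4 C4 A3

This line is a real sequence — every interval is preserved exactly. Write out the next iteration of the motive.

With a 5-note motive the entries are B2, F#3, C#4, each up a 5th from the previous.
From G#4 the exact shape gives G#4 F#4 A4 G4 E4.

G#4 F#4 A4 G4 E4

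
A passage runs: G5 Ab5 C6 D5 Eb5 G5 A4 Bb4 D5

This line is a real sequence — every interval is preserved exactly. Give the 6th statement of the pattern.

With a 3-note motive the entries are G5, D5, A4, each down a 4th from the previous.
Carrying on: E4 → B3 → F#3.
So cell 6 is F#3 G3 B3.

F#3 G3 B3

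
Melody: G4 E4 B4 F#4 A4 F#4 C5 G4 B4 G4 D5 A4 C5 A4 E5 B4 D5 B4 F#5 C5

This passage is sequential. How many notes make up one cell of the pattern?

There are 20 notes; a 4-note unit gives 5 cells:
G4 E4 B4 F#4 | A4 F#4 C5 G4 | B4 G4 D5 A4 | C5 A4 E5 B4 | D5 B4 F#5 C5
Every group is a transposition up a 2nd of the one before; no shorter unit works.

4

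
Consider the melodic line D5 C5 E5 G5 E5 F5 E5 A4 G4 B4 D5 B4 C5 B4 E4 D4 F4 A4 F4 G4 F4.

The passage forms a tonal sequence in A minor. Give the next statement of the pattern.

With a 7-note motive the entries are D5, A4, E4, each down a 4th from the previous.
From B3 the diatonic shape gives B3 A3 C4 E4 C4 D4 C4.

B3 A3 C4 E4 C4 D4 C4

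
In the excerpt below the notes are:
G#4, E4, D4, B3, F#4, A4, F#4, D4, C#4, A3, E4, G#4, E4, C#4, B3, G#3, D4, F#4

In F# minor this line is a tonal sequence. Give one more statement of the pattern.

D4 B3 A3 F#3 C#4 E4

Unit = 6 notes; the statements start on G#4, F#4, E4, moving down a 2nd each time.
Statement 4 starts on D4 and keeps the same diatonic contour: D4 B3 A3 F#3 C#4 E4.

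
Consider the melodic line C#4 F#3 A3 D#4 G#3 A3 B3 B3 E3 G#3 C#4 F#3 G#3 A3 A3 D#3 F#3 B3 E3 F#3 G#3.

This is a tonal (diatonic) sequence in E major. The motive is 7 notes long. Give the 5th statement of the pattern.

F#3 B2 D#3 G#3 C#3 D#3 E3

Taking 7-note groups, the heads are C#4, B3, A3: the pattern moves down a 2nd.
Carrying on: G#3 → F#3.
From F#3 the diatonic shape gives F#3 B2 D#3 G#3 C#3 D#3 E3.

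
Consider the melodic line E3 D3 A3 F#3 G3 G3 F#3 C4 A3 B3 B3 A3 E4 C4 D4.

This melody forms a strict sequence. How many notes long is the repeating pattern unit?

Try groups of 5 (3 cells in 15 notes):
E3 D3 A3 F#3 G3 | G3 F#3 C4 A3 B3 | B3 A3 E4 C4 D4
That's a consistent up a 3rd shift per cell, and no other grouping gives one.

5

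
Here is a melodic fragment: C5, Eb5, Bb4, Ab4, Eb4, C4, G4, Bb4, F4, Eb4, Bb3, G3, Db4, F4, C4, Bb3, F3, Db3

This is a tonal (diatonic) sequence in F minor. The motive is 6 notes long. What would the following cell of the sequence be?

Taking 6-note groups, the heads are C5, G4, Db4: the pattern moves down a 4th.
So cell 4 is Ab3 C4 G3 F3 C3 Ab2.

Ab3 C4 G3 F3 C3 Ab2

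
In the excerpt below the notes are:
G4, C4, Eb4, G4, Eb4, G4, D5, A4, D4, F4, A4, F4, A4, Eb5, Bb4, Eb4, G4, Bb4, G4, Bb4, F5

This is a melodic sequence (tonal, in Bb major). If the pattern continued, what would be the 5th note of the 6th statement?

C5

Grouping in 7s, the 5th note of each cell is Eb4, F4, G4.
Extending up a 2nd: A4 → Bb4 → C5.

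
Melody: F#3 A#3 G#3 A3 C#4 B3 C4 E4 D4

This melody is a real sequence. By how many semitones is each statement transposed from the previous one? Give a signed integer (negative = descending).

Unit = 3 notes; the statements start on F#3, A3, C4, moving up a 3rd each time.
Counting half-steps from F#3 to A3: 3.

3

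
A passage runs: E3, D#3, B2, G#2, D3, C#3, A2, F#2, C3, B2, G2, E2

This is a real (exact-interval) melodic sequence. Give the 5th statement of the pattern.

With a 4-note motive the entries are E3, D3, C3, each down a 2nd from the previous.
Extending down a 2nd: Bb2 → Ab2.
So cell 5 is Ab2 G2 Eb2 C2.

Ab2 G2 Eb2 C2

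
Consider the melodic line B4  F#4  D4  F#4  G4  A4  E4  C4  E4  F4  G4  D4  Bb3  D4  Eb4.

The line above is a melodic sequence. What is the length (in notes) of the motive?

There are 15 notes; a 5-note unit gives 3 cells:
B4 F#4 D4 F#4 G4 | A4 E4 C4 E4 F4 | G4 D4 Bb3 D4 Eb4
That's a consistent down a 2nd shift per cell, and no other grouping gives one.

5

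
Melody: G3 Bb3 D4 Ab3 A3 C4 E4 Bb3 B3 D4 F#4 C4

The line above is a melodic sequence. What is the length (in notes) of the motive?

There are 12 notes; a 4-note unit gives 3 cells:
G3 Bb3 D4 Ab3 | A3 C4 E4 Bb3 | B3 D4 F#4 C4
That's a consistent up a 2nd shift per cell, and no other grouping gives one.

4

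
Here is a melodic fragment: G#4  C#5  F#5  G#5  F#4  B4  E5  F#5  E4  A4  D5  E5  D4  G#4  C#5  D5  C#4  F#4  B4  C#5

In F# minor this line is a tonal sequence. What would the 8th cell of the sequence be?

Unit = 4 notes; the statements start on G#4, F#4, E4, D4, C#4, moving down a 2nd each time.
Continuing the starts: B3 → A3 → G#3.
From G#3 the diatonic shape gives G#3 C#4 F#4 G#4.

G#3 C#4 F#4 G#4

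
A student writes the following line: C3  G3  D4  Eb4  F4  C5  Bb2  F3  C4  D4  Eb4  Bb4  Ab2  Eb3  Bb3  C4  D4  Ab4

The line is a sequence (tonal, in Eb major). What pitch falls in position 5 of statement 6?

With 6-note cells, note 5 of each statement runs F4, Eb4, D4.
Each moves down a 2nd. Continuing: C4 → Bb3 → Ab3.

Ab3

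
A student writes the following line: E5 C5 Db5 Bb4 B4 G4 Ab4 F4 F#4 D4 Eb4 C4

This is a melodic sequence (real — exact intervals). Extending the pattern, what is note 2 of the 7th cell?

F#2

With 4-note cells, note 2 of each statement runs C5, G4, D4.
Extending down a 4th: A3 → E3 → B2 → F#2.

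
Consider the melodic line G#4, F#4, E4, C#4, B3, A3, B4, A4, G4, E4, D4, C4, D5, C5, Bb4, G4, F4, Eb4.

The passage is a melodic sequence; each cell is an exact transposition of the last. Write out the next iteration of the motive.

Unit = 6 notes; the statements start on G#4, B4, D5, moving up a 3rd each time.
From F5 the exact shape gives F5 Eb5 Db5 Bb4 Ab4 Gb4.

F5 Eb5 Db5 Bb4 Ab4 Gb4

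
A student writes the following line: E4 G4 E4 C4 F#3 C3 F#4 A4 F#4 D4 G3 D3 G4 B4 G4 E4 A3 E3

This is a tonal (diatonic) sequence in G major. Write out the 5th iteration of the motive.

With a 6-note motive the entries are E4, F#4, G4, each up a 2nd from the previous.
Extending up a 2nd: A4 → B4.
Statement 5 starts on B4 and keeps the same diatonic contour: B4 D5 B4 G4 C4 G3.

B4 D5 B4 G4 C4 G3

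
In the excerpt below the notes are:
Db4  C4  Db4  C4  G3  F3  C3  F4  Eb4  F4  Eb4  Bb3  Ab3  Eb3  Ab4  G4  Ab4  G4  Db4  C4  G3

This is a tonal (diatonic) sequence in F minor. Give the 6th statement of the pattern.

G5 F5 G5 F5 C5 Bb4 F4

With a 7-note motive the entries are Db4, F4, Ab4, each up a 3rd from the previous.
Extending up a 3rd: C5 → Eb5 → G5.
Statement 6 starts on G5 and keeps the same diatonic contour: G5 F5 G5 F5 C5 Bb4 F4.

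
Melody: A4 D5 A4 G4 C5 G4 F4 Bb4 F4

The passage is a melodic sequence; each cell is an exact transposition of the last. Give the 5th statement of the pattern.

Taking 3-note groups, the heads are A4, G4, F4: the pattern moves down a 2nd.
Continuing the starts: Eb4 → Db4.
From Db4 the exact shape gives Db4 Gb4 Db4.

Db4 Gb4 Db4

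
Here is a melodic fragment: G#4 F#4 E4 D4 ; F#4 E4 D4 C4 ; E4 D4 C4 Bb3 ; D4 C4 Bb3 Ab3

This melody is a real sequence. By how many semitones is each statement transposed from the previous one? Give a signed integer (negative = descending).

With a 4-note motive the entries are G#4, F#4, E4, D4, each down a 2nd from the previous.
G#4 to F#4 spans -2 semitones.

-2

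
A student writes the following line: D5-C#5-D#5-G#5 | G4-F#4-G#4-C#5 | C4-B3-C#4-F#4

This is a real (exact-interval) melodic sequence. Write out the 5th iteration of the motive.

With a 4-note motive the entries are D5, G4, C4, each down a 5th from the previous.
Continuing the starts: F3 → Bb2.
So cell 5 is Bb2 A2 B2 E3.

Bb2 A2 B2 E3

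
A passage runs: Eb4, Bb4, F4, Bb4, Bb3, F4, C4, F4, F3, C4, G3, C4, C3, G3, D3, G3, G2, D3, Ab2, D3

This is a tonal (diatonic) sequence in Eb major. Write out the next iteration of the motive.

The 4-note cells begin on Eb4, Bb3, F3, C3, G2 — each down a 4th from the last.
From D2 the diatonic shape gives D2 Ab2 Eb2 Ab2.

D2 Ab2 Eb2 Ab2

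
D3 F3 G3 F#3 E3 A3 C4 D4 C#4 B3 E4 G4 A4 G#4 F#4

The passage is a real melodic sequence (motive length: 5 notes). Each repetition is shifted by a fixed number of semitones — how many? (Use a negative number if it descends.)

7

With a 5-note motive the entries are D3, A3, E4, each up a 5th from the previous.
Counting half-steps from D3 to A3: 7.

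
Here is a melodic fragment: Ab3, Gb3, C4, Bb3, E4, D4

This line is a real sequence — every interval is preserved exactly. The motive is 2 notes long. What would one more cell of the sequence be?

Taking 2-note groups, the heads are Ab3, C4, E4: the pattern moves up a 3rd.
Statement 4 starts on G#4 and keeps the same exact contour: G#4 F#4.

G#4 F#4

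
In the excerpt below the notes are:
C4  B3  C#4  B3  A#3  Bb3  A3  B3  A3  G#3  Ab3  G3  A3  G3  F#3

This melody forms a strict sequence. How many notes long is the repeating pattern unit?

5

15 notes total. Splitting into 3 groups of 5:
C4 B3 C#4 B3 A#3 | Bb3 A3 B3 A3 G#3 | Ab3 G3 A3 G3 F#3
Every group is a transposition down a 2nd of the one before; no shorter unit works.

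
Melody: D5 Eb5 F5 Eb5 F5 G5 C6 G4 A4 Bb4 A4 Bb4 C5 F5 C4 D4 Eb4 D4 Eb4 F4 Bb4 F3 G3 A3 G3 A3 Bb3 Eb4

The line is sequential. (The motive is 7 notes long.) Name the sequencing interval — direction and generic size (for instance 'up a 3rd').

down a 5th

The 7-note cells begin on D5, G4, C4, F3 — each down a 5th from the last.
D5 to G4 is down a 5th.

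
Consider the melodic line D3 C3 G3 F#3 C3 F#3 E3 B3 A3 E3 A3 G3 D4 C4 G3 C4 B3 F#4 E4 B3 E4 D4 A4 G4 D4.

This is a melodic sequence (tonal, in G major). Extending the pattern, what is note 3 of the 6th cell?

C5

The unit is 5 notes. Position-3 pitches of the 5 shown cells: G3, B3, D4, F#4, A4.
From A4, up a 3rd gives C5.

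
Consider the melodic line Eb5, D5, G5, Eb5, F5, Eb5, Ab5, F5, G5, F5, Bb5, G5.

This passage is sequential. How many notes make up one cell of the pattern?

4

Try groups of 4 (3 cells in 12 notes):
Eb5 D5 G5 Eb5 | F5 Eb5 Ab5 F5 | G5 F5 Bb5 G5
Every group is a transposition up a 2nd of the one before; no shorter unit works.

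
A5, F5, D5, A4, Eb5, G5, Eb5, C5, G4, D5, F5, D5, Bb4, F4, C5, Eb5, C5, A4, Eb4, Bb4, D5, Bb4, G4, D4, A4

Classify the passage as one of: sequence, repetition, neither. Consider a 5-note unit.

Each 5-note cell is the previous one transposed down a 2nd.

sequence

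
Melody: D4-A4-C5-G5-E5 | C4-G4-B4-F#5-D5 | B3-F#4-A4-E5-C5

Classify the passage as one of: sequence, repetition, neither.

Each 5-note cell is the previous one transposed down a 2nd.

sequence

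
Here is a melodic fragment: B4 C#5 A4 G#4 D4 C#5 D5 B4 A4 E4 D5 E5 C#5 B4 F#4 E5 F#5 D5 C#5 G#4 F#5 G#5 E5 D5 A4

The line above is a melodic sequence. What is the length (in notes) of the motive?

Try groups of 5 (5 cells in 25 notes):
B4 C#5 A4 G#4 D4 | C#5 D5 B4 A4 E4 | D5 E5 C#5 B4 F#4 | E5 F#5 D5 C#5 G#4 | F#5 G#5 E5 D5 A4
Every group is a transposition up a 2nd of the one before; no shorter unit works.

5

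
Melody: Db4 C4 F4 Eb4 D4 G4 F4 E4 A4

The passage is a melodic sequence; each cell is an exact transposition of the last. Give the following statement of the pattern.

The 3-note cells begin on Db4, Eb4, F4 — each up a 2nd from the last.
Statement 4 starts on G4 and keeps the same exact contour: G4 F#4 B4.

G4 F#4 B4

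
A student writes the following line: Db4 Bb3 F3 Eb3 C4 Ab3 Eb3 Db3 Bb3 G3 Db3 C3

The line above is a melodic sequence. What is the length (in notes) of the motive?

4

There are 12 notes; a 4-note unit gives 3 cells:
Db4 Bb3 F3 Eb3 | C4 Ab3 Eb3 Db3 | Bb3 G3 Db3 C3
That's a consistent down a 2nd shift per cell, and no other grouping gives one.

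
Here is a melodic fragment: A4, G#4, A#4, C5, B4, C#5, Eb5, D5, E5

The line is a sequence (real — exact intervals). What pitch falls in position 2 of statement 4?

F5

The unit is 3 notes. Position-2 pitches of the 3 shown cells: G#4, B4, D5.
One more up a 3rd gives F5.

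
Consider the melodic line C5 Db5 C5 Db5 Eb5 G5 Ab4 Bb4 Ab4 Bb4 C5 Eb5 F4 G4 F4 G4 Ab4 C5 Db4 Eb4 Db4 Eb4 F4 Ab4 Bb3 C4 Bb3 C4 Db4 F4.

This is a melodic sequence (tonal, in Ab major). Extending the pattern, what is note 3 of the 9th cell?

With 6-note cells, note 3 of each statement runs C5, Ab4, F4, Db4, Bb3.
Each moves down a 3rd. Continuing: G3 → Eb3 → C3 → Ab2.

Ab2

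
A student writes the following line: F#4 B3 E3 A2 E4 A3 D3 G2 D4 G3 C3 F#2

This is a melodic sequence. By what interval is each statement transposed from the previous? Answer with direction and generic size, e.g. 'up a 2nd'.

down a 2nd

Taking 4-note groups, the heads are F#4, E4, D4: the pattern moves down a 2nd.
From F#4 to E4: down a 2nd.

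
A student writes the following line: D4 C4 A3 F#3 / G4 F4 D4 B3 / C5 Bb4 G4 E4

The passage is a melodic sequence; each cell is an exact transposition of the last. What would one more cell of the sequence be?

F5 Eb5 C5 A4

Unit = 4 notes; the statements start on D4, G4, C5, moving up a 4th each time.
Statement 4 starts on F5 and keeps the same exact contour: F5 Eb5 C5 A4.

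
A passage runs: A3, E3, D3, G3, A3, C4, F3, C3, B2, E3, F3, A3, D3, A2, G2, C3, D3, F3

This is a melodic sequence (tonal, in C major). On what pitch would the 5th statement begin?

G2

Taking 6-note groups, the heads are A3, F3, D3: the pattern moves down a 3rd.
Extending the heads down a 3rd: B2 → G2.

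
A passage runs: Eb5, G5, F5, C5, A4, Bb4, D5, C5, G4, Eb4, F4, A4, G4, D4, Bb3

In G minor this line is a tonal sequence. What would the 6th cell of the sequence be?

D3 F3 Eb3 Bb2 G2

Taking 5-note groups, the heads are Eb5, Bb4, F4: the pattern moves down a 4th.
Extending down a 4th: C4 → G3 → D3.
From D3 the diatonic shape gives D3 F3 Eb3 Bb2 G2.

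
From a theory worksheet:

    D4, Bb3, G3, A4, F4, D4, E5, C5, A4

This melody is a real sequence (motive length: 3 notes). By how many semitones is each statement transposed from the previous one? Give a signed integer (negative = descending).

Unit = 3 notes; the statements start on D4, A4, E5, moving up a 5th each time.
D4 to A4 spans +7 semitones.

7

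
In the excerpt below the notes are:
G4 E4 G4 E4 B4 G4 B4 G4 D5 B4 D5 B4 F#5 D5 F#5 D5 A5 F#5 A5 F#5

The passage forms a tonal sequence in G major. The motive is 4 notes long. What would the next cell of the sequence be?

C6 A5 C6 A5

The 4-note cells begin on G4, B4, D5, F#5, A5 — each up a 3rd from the last.
So cell 6 is C6 A5 C6 A5.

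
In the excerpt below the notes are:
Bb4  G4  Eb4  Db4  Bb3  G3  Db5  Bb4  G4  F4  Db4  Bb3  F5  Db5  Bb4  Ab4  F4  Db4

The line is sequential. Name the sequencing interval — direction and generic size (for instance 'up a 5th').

The 6-note cells begin on Bb4, Db5, F5 — each up a 3rd from the last.
Bb4 to Db5 is up a 3rd.

up a 3rd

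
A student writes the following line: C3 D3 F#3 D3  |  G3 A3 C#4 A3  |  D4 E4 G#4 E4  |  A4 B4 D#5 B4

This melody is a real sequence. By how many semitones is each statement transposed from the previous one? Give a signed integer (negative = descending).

7

With a 4-note motive the entries are C3, G3, D4, A4, each up a 5th from the previous.
Counting half-steps from C3 to G3: 7.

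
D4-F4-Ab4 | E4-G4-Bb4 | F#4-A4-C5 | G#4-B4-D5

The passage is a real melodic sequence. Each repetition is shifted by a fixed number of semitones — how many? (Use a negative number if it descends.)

2

Unit = 3 notes; the statements start on D4, E4, F#4, G#4, moving up a 2nd each time.
D4→E4 is 64 − 62 = 2 semitones.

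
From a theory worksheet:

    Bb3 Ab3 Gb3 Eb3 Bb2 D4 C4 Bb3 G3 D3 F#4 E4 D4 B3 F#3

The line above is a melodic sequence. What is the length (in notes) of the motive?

5

15 notes total. Splitting into 3 groups of 5:
Bb3 Ab3 Gb3 Eb3 Bb2 | D4 C4 Bb3 G3 D3 | F#4 E4 D4 B3 F#3
Each cell is the previous one up a 3rd — so the unit is 5 notes.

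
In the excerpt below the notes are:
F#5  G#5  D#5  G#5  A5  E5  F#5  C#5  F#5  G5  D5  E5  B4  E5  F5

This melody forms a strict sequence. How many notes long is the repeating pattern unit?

5

There are 15 notes; a 5-note unit gives 3 cells:
F#5 G#5 D#5 G#5 A5 | E5 F#5 C#5 F#5 G5 | D5 E5 B4 E5 F5
That's a consistent down a 2nd shift per cell, and no other grouping gives one.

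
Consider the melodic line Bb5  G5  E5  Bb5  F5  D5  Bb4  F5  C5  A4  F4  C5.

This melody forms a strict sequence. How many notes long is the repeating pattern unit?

4

Try groups of 4 (3 cells in 12 notes):
Bb5 G5 E5 Bb5 | F5 D5 Bb4 F5 | C5 A4 F4 C5
That's a consistent down a 4th shift per cell, and no other grouping gives one.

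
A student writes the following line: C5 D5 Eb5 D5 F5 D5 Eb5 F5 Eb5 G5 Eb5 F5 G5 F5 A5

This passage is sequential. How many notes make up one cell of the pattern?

5

15 notes total. Splitting into 3 groups of 5:
C5 D5 Eb5 D5 F5 | D5 Eb5 F5 Eb5 G5 | Eb5 F5 G5 F5 A5
That's a consistent up a 2nd shift per cell, and no other grouping gives one.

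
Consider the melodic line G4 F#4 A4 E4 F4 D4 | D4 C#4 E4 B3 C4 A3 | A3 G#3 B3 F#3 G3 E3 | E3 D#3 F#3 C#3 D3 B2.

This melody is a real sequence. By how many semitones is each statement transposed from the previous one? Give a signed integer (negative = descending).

-5

Taking 6-note groups, the heads are G4, D4, A3, E3: the pattern moves down a 4th.
Counting half-steps from G4 to D4: -5.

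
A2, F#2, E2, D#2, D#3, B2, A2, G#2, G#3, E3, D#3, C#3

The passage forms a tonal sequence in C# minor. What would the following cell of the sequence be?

Taking 4-note groups, the heads are A2, D#3, G#3: the pattern moves up a 4th.
So cell 4 is C#4 A3 G#3 F#3.

C#4 A3 G#3 F#3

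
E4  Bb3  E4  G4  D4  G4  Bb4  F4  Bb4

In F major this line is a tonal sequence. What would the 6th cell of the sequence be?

A5 E5 A5

Unit = 3 notes; the statements start on E4, G4, Bb4, moving up a 3rd each time.
Extending up a 3rd: D5 → F5 → A5.
Statement 6 starts on A5 and keeps the same diatonic contour: A5 E5 A5.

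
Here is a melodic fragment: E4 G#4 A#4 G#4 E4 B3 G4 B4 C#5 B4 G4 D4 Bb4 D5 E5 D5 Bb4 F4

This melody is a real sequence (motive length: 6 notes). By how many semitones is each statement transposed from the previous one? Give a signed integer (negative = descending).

Taking 6-note groups, the heads are E4, G4, Bb4: the pattern moves up a 3rd.
E4→G4 is 67 − 64 = 3 semitones.

3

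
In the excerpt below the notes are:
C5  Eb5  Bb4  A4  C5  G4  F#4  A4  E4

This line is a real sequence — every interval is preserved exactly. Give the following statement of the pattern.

D#4 F#4 C#4

With a 3-note motive the entries are C5, A4, F#4, each down a 3rd from the previous.
From D#4 the exact shape gives D#4 F#4 C#4.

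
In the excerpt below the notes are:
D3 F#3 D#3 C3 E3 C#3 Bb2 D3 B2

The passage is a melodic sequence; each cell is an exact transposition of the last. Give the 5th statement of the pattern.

Unit = 3 notes; the statements start on D3, C3, Bb2, moving down a 2nd each time.
Carrying on: Ab2 → Gb2.
From Gb2 the exact shape gives Gb2 Bb2 G2.

Gb2 Bb2 G2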